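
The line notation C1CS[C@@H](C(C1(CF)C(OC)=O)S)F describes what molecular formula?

C8H12F2O2S2

Heavy atoms from the SMILES: 8 C, 2 F, 2 O, 2 S.
Implicit hydrogens by atom environment:
  3 × C: 2 H each → 6
  2 × C: 1 H each → 2
  2 × C: no H
  2 × F: no H
  2 × O: no H
  1 × C: 3 H
  1 × S: 1 H
  1 × S: no H
  Total hydrogens = 12.
Molecular formula: C8H12F2O2S2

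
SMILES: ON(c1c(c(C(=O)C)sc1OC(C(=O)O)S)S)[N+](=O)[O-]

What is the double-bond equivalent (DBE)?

6

Molecular formula from the SMILES: C8H8N2O7S3.
DoU = (2C + 2 + N − H − X)/2 = (2·8 + 2 + 2 − 8 − 0)/2 = 12/2 = 6.
(Structurally: 1 ring(s) + 5 π bond(s) = 6.)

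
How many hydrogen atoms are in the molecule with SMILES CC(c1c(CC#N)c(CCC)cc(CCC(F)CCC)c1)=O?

Hydrogens are implicit in SMILES; fill each atom to its normal valence:
  7 × C: 2 H each → 14
  4 × C (aromatic): no H
  3 × C: 3 H each → 9
  2 × C (aromatic): 1 H each → 2
  2 × C: no H
  1 × C: 1 H
  1 × F: no H
  1 × N: no H
  1 × O: no H
  Total hydrogens = 26.

26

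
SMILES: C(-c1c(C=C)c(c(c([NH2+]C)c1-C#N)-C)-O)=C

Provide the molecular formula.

C13H15N2O+

Heavy atoms from the SMILES: 13 C, 2 N, 1 O.
Implicit hydrogens by atom environment:
  6 × C (aromatic): no H
  2 × C: 3 H each → 6
  2 × C: 2 H each → 4
  2 × C: 1 H each → 2
  1 × C: no H
  1 × N (charge +1): 2 H
  1 × N: no H
  1 × O: 1 H
  Total hydrogens = 15.
Net charge +1.
Molecular formula: C13H15N2O+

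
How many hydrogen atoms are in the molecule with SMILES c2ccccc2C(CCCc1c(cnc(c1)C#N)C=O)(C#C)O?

16

Hydrogens are implicit in SMILES; fill each atom to its normal valence:
  7 × C (aromatic): 1 H each → 7
  4 × C (aromatic): no H
  3 × C: 2 H each → 6
  3 × C: no H
  2 × C: 1 H each → 2
  1 × N (aromatic): no H
  1 × N: no H
  1 × O: 1 H
  1 × O: no H
  Total hydrogens = 16.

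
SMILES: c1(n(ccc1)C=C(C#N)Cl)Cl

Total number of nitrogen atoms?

The symbol for nitrogen appears 2 times in the SMILES.

2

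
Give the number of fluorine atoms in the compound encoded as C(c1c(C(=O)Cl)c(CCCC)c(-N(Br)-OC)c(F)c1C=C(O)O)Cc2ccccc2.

The symbol for fluorine appears 1 time in the SMILES.

1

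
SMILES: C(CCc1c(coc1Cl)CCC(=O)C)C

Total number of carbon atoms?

The symbol for carbon appears 12 times in the SMILES. Lowercase c denotes aromatic carbon and counts toward C.

12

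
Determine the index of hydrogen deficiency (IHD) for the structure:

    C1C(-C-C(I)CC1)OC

1

Molecular formula from the SMILES: C7H13IO.
DoU = (2C + 2 + N − H − X)/2 = (2·7 + 2 + 0 − 13 − 1)/2 = 2/2 = 1.
(Structurally: 1 ring(s) + 0 π bond(s) = 1.)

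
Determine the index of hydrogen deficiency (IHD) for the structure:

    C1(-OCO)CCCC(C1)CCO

Molecular formula from the SMILES: C9H18O3.
DoU = (2C + 2 + N − H − X)/2 = (2·9 + 2 + 0 − 18 − 0)/2 = 2/2 = 1.
(Structurally: 1 ring(s) + 0 π bond(s) = 1.)

1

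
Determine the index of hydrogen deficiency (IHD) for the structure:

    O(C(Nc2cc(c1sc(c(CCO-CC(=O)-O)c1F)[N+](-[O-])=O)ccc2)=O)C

Molecular formula from the SMILES: C16H15FN2O7S.
DoU = (2C + 2 + N − H − X)/2 = (2·16 + 2 + 2 − 15 − 1)/2 = 20/2 = 10.
(Structurally: 2 ring(s) + 8 π bond(s) = 10.)

10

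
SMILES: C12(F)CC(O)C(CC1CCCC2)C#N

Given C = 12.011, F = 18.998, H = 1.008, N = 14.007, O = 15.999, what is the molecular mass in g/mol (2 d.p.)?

197.25

Molecular formula: C11H16FNO.
M = 11×12.011 + 1×18.998 + 16×1.008 + 1×14.007 + 1×15.999 = 197.25 g/mol.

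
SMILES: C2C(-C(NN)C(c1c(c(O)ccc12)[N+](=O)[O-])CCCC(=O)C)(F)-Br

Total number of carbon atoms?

15

The symbol for carbon appears 15 times in the SMILES. Lowercase c denotes aromatic carbon and counts toward C.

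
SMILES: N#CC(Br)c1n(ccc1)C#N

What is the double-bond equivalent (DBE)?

Molecular formula from the SMILES: C7H4BrN3.
DoU = (2C + 2 + N − H − X)/2 = (2·7 + 2 + 3 − 4 − 1)/2 = 14/2 = 7.
(Structurally: 1 ring(s) + 6 π bond(s) = 7.)

7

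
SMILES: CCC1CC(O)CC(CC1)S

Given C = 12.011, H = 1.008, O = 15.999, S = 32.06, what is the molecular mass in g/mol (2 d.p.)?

174.30

Molecular formula: C9H18OS.
M = 9×12.011 + 18×1.008 + 1×15.999 + 1×32.06 = 174.30 g/mol.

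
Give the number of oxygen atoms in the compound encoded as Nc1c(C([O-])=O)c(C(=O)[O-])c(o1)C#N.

The symbol for oxygen appears 5 times in the SMILES.

5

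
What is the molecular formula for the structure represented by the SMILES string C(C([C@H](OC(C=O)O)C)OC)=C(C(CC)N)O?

C11H21NO5

Heavy atoms from the SMILES: 11 C, 1 N, 5 O.
Implicit hydrogens by atom environment:
  6 × C: 1 H each → 6
  3 × C: 3 H each → 9
  3 × O: no H
  2 × O: 1 H each → 2
  1 × C: 2 H
  1 × C: no H
  1 × N: 2 H
  Total hydrogens = 21.
Molecular formula: C11H21NO5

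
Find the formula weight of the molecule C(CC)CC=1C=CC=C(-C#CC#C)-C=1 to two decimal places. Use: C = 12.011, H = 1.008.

Molecular formula: C14H14.
M = 14×12.011 + 14×1.008 = 182.27 g/mol.

182.27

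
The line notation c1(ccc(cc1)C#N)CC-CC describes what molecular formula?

Heavy atoms from the SMILES: 11 C, 1 N.
Implicit hydrogens by atom environment:
  4 × C (aromatic): 1 H each → 4
  3 × C: 2 H each → 6
  2 × C (aromatic): no H
  1 × C: 3 H
  1 × C: no H
  1 × N: no H
  Total hydrogens = 13.
Molecular formula: C11H13N

C11H13N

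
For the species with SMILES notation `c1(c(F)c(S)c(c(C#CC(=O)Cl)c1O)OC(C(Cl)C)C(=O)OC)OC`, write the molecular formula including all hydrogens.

C15H13Cl2FO6S

Heavy atoms from the SMILES: 15 C, 2 Cl, 1 F, 6 O, 1 S.
Implicit hydrogens by atom environment:
  6 × C (aromatic): no H
  5 × O: no H
  4 × C: no H
  3 × C: 3 H each → 9
  2 × C: 1 H each → 2
  2 × Cl: no H
  1 × F: no H
  1 × O: 1 H
  1 × S: 1 H
  Total hydrogens = 13.
Molecular formula: C15H13Cl2FO6S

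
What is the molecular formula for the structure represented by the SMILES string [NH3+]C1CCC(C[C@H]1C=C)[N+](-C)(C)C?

Heavy atoms from the SMILES: 11 C, 2 N.
Implicit hydrogens by atom environment:
  4 × C: 2 H each → 8
  4 × C: 1 H each → 4
  3 × C: 3 H each → 9
  1 × N (charge +1): 3 H
  1 × N (charge +1): no H
  Total hydrogens = 24.
Net charge +2.
Molecular formula: [C11H24N2]2+

[C11H24N2]2+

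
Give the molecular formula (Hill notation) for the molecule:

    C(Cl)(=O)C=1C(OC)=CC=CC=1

Heavy atoms from the SMILES: 8 C, 1 Cl, 2 O.
Implicit hydrogens by atom environment:
  4 × C (aromatic): 1 H each → 4
  2 × C (aromatic): no H
  2 × O: no H
  1 × C: 3 H
  1 × C: no H
  1 × Cl: no H
  Total hydrogens = 7.
Molecular formula: C8H7ClO2

C8H7ClO2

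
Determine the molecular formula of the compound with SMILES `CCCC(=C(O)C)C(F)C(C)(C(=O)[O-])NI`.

C10H16FINO3-

Heavy atoms from the SMILES: 10 C, 1 F, 1 I, 1 N, 3 O.
Implicit hydrogens by atom environment:
  4 × C: no H
  3 × C: 3 H each → 9
  2 × C: 2 H each → 4
  1 × C: 1 H
  1 × F: no H
  1 × I: no H
  1 × N: 1 H
  1 × O: 1 H
  1 × O: no H
  1 × O (charge -1): no H
  Total hydrogens = 16.
Net charge -1.
Molecular formula: C10H16FINO3-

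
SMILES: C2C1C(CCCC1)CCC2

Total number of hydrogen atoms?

18

Hydrogens are implicit in SMILES; fill each atom to its normal valence:
  8 × C: 2 H each → 16
  2 × C: 1 H each → 2
  Total hydrogens = 18.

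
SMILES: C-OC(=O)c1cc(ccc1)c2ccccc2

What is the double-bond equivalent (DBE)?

Molecular formula from the SMILES: C14H12O2.
DoU = (2C + 2 + N − H − X)/2 = (2·14 + 2 + 0 − 12 − 0)/2 = 18/2 = 9.
(Structurally: 2 ring(s) + 7 π bond(s) = 9.)

9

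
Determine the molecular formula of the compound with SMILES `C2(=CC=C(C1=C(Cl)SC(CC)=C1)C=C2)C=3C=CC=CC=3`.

Heavy atoms from the SMILES: 18 C, 1 Cl, 1 S.
Implicit hydrogens by atom environment:
  10 × C (aromatic): 1 H each → 10
  6 × C (aromatic): no H
  1 × C: 3 H
  1 × C: 2 H
  1 × Cl: no H
  1 × S (aromatic): no H
  Total hydrogens = 15.
Molecular formula: C18H15ClS

C18H15ClS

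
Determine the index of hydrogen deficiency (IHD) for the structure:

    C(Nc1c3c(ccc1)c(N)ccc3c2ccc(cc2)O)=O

12

Molecular formula from the SMILES: C17H14N2O2.
DoU = (2C + 2 + N − H − X)/2 = (2·17 + 2 + 2 − 14 − 0)/2 = 24/2 = 12.
(Structurally: 3 ring(s) + 9 π bond(s) = 12.)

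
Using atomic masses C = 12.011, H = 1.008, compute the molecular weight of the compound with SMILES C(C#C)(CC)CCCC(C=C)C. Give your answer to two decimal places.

164.29

Molecular formula: C12H20.
M = 12×12.011 + 20×1.008 = 164.29 g/mol.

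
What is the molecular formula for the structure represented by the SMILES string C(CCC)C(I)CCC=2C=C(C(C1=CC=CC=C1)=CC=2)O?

C19H23IO

Heavy atoms from the SMILES: 19 C, 1 I, 1 O.
Implicit hydrogens by atom environment:
  8 × C (aromatic): 1 H each → 8
  5 × C: 2 H each → 10
  4 × C (aromatic): no H
  1 × C: 3 H
  1 × C: 1 H
  1 × I: no H
  1 × O: 1 H
  Total hydrogens = 23.
Molecular formula: C19H23IO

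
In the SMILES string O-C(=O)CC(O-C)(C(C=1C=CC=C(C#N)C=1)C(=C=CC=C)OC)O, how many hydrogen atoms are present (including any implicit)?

Hydrogens are implicit in SMILES; fill each atom to its normal valence:
  5 × C: no H
  4 × C (aromatic): 1 H each → 4
  3 × C: 1 H each → 3
  3 × O: no H
  2 × C: 3 H each → 6
  2 × C: 2 H each → 4
  2 × C (aromatic): no H
  2 × O: 1 H each → 2
  1 × N: no H
  Total hydrogens = 19.

19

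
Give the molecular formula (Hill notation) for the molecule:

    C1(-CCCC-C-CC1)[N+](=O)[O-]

Heavy atoms from the SMILES: 8 C, 1 N, 2 O.
Implicit hydrogens by atom environment:
  7 × C: 2 H each → 14
  1 × C: 1 H
  1 × N (charge +1): no H
  1 × O: no H
  1 × O (charge -1): no H
  Total hydrogens = 15.
Molecular formula: C8H15NO2

C8H15NO2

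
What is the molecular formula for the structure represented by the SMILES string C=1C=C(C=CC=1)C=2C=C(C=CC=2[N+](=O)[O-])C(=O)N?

Heavy atoms from the SMILES: 13 C, 2 N, 3 O.
Implicit hydrogens by atom environment:
  8 × C (aromatic): 1 H each → 8
  4 × C (aromatic): no H
  2 × O: no H
  1 × C: no H
  1 × N: 2 H
  1 × N (charge +1): no H
  1 × O (charge -1): no H
  Total hydrogens = 10.
Molecular formula: C13H10N2O3

C13H10N2O3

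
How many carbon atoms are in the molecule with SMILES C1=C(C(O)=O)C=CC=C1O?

The symbol for carbon appears 7 times in the SMILES.

7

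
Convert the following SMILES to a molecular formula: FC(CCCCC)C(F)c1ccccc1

C13H18F2

Heavy atoms from the SMILES: 13 C, 2 F.
Implicit hydrogens by atom environment:
  5 × C (aromatic): 1 H each → 5
  4 × C: 2 H each → 8
  2 × C: 1 H each → 2
  2 × F: no H
  1 × C: 3 H
  1 × C (aromatic): no H
  Total hydrogens = 18.
Molecular formula: C13H18F2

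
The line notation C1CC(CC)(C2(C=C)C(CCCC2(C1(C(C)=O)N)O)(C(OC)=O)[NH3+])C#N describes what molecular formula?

Heavy atoms from the SMILES: 19 C, 3 N, 4 O.
Implicit hydrogens by atom environment:
  8 × C: no H
  7 × C: 2 H each → 14
  3 × C: 3 H each → 9
  3 × O: no H
  1 × C: 1 H
  1 × N (charge +1): 3 H
  1 × N: 2 H
  1 × N: no H
  1 × O: 1 H
  Total hydrogens = 30.
Net charge +1.
Molecular formula: C19H30N3O4+

C19H30N3O4+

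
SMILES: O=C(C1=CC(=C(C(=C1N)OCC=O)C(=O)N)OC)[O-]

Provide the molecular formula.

C11H11N2O6-

Heavy atoms from the SMILES: 11 C, 2 N, 6 O.
Implicit hydrogens by atom environment:
  5 × C (aromatic): no H
  5 × O: no H
  2 × C: no H
  2 × N: 2 H each → 4
  1 × C: 3 H
  1 × C: 2 H
  1 × C (aromatic): 1 H
  1 × C: 1 H
  1 × O (charge -1): no H
  Total hydrogens = 11.
Net charge -1.
Molecular formula: C11H11N2O6-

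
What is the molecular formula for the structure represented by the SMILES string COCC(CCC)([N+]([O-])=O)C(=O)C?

C8H15NO4

Heavy atoms from the SMILES: 8 C, 1 N, 4 O.
Implicit hydrogens by atom environment:
  3 × C: 3 H each → 9
  3 × C: 2 H each → 6
  3 × O: no H
  2 × C: no H
  1 × N (charge +1): no H
  1 × O (charge -1): no H
  Total hydrogens = 15.
Molecular formula: C8H15NO4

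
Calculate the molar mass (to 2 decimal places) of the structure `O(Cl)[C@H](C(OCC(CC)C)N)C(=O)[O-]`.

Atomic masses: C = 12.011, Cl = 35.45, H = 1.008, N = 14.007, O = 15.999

Molecular formula: C8H15ClNO4-.
M = 8×12.011 + 1×35.45 + 15×1.008 + 1×14.007 + 4×15.999 = 224.66 g/mol.

224.66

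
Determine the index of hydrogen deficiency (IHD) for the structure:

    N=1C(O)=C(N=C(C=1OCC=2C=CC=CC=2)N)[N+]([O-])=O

9

Molecular formula from the SMILES: C11H10N4O4.
DoU = (2C + 2 + N − H − X)/2 = (2·11 + 2 + 4 − 10 − 0)/2 = 18/2 = 9.
(Structurally: 2 ring(s) + 7 π bond(s) = 9.)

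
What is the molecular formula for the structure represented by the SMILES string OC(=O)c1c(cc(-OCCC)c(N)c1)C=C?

Heavy atoms from the SMILES: 12 C, 1 N, 3 O.
Implicit hydrogens by atom environment:
  4 × C (aromatic): no H
  3 × C: 2 H each → 6
  2 × C (aromatic): 1 H each → 2
  2 × O: no H
  1 × C: 3 H
  1 × C: 1 H
  1 × C: no H
  1 × N: 2 H
  1 × O: 1 H
  Total hydrogens = 15.
Molecular formula: C12H15NO3

C12H15NO3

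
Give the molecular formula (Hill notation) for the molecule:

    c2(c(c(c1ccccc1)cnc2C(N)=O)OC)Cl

C13H11ClN2O2

Heavy atoms from the SMILES: 13 C, 1 Cl, 2 N, 2 O.
Implicit hydrogens by atom environment:
  6 × C (aromatic): 1 H each → 6
  5 × C (aromatic): no H
  2 × O: no H
  1 × C: 3 H
  1 × C: no H
  1 × Cl: no H
  1 × N: 2 H
  1 × N (aromatic): no H
  Total hydrogens = 11.
Molecular formula: C13H11ClN2O2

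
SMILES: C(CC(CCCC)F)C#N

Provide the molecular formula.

C8H14FN

Heavy atoms from the SMILES: 8 C, 1 F, 1 N.
Implicit hydrogens by atom environment:
  5 × C: 2 H each → 10
  1 × C: 3 H
  1 × C: 1 H
  1 × C: no H
  1 × F: no H
  1 × N: no H
  Total hydrogens = 14.
Molecular formula: C8H14FN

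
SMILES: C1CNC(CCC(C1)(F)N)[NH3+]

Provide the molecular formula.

Heavy atoms from the SMILES: 7 C, 1 F, 3 N.
Implicit hydrogens by atom environment:
  5 × C: 2 H each → 10
  1 × C: 1 H
  1 × C: no H
  1 × F: no H
  1 × N (charge +1): 3 H
  1 × N: 2 H
  1 × N: 1 H
  Total hydrogens = 17.
Net charge +1.
Molecular formula: C7H17FN3+

C7H17FN3+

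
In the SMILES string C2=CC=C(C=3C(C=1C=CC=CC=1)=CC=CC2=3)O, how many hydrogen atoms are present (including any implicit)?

12

Hydrogens are implicit in SMILES; fill each atom to its normal valence:
  11 × C (aromatic): 1 H each → 11
  5 × C (aromatic): no H
  1 × O: 1 H
  Total hydrogens = 12.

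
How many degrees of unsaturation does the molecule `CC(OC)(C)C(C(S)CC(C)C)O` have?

0

Molecular formula from the SMILES: C10H22O2S.
DoU = (2C + 2 + N − H − X)/2 = (2·10 + 2 + 0 − 22 − 0)/2 = 0/2 = 0.
(Structurally: 0 ring(s) + 0 π bond(s) = 0.)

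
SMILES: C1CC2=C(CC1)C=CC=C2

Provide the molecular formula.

Heavy atoms from the SMILES: 10 C.
Implicit hydrogens by atom environment:
  4 × C: 2 H each → 8
  4 × C (aromatic): 1 H each → 4
  2 × C (aromatic): no H
  Total hydrogens = 12.
Molecular formula: C10H12

C10H12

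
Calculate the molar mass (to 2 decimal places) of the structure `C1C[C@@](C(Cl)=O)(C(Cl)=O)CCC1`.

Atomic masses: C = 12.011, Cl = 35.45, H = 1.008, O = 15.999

Molecular formula: C8H10Cl2O2.
M = 8×12.011 + 2×35.45 + 10×1.008 + 2×15.999 = 209.07 g/mol.

209.07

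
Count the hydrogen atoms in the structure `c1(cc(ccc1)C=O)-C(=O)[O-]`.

5

Hydrogens are implicit in SMILES; fill each atom to its normal valence:
  4 × C (aromatic): 1 H each → 4
  2 × C (aromatic): no H
  2 × O: no H
  1 × C: 1 H
  1 × C: no H
  1 × O (charge -1): no H
  Total hydrogens = 5.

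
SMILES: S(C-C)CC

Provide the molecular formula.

Heavy atoms from the SMILES: 4 C, 1 S.
Implicit hydrogens by atom environment:
  2 × C: 3 H each → 6
  2 × C: 2 H each → 4
  1 × S: no H
  Total hydrogens = 10.
Molecular formula: C4H10S

C4H10S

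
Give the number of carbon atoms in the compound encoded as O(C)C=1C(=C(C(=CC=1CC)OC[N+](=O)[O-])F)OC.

11

The symbol for carbon appears 11 times in the SMILES.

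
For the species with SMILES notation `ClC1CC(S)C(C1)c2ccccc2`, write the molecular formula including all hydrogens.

C11H13ClS

Heavy atoms from the SMILES: 11 C, 1 Cl, 1 S.
Implicit hydrogens by atom environment:
  5 × C (aromatic): 1 H each → 5
  3 × C: 1 H each → 3
  2 × C: 2 H each → 4
  1 × C (aromatic): no H
  1 × Cl: no H
  1 × S: 1 H
  Total hydrogens = 13.
Molecular formula: C11H13ClS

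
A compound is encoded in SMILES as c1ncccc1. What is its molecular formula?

C5H5N

Heavy atoms from the SMILES: 5 C, 1 N.
Implicit hydrogens by atom environment:
  5 × C (aromatic): 1 H each → 5
  1 × N (aromatic): no H
  Total hydrogens = 5.
Molecular formula: C5H5N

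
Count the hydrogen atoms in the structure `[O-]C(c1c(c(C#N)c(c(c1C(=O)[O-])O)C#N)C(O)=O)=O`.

Hydrogens are implicit in SMILES; fill each atom to its normal valence:
  6 × C (aromatic): no H
  5 × C: no H
  3 × O: no H
  2 × N: no H
  2 × O: 1 H each → 2
  2 × O (charge -1): no H
  Total hydrogens = 2.

2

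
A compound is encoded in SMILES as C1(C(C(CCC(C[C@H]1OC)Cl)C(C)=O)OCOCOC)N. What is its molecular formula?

C14H26ClNO5

Heavy atoms from the SMILES: 14 C, 1 Cl, 1 N, 5 O.
Implicit hydrogens by atom environment:
  5 × C: 2 H each → 10
  5 × C: 1 H each → 5
  5 × O: no H
  3 × C: 3 H each → 9
  1 × C: no H
  1 × Cl: no H
  1 × N: 2 H
  Total hydrogens = 26.
Molecular formula: C14H26ClNO5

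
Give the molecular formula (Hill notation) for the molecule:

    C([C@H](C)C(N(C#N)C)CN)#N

Heavy atoms from the SMILES: 7 C, 4 N.
Implicit hydrogens by atom environment:
  3 × N: no H
  2 × C: 3 H each → 6
  2 × C: 1 H each → 2
  2 × C: no H
  1 × C: 2 H
  1 × N: 2 H
  Total hydrogens = 12.
Molecular formula: C7H12N4

C7H12N4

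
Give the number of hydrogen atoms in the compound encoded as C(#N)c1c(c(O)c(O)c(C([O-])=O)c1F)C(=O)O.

Hydrogens are implicit in SMILES; fill each atom to its normal valence:
  6 × C (aromatic): no H
  3 × C: no H
  3 × O: 1 H each → 3
  2 × O: no H
  1 × F: no H
  1 × N: no H
  1 × O (charge -1): no H
  Total hydrogens = 3.

3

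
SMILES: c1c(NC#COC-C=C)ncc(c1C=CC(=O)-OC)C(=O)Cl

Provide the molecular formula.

Heavy atoms from the SMILES: 15 C, 1 Cl, 2 N, 4 O.
Implicit hydrogens by atom environment:
  4 × C: no H
  4 × O: no H
  3 × C: 1 H each → 3
  3 × C (aromatic): no H
  2 × C: 2 H each → 4
  2 × C (aromatic): 1 H each → 2
  1 × C: 3 H
  1 × Cl: no H
  1 × N: 1 H
  1 × N (aromatic): no H
  Total hydrogens = 13.
Molecular formula: C15H13ClN2O4

C15H13ClN2O4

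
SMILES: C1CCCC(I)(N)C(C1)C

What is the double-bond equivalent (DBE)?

Molecular formula from the SMILES: C8H16IN.
DoU = (2C + 2 + N − H − X)/2 = (2·8 + 2 + 1 − 16 − 1)/2 = 2/2 = 1.
(Structurally: 1 ring(s) + 0 π bond(s) = 1.)

1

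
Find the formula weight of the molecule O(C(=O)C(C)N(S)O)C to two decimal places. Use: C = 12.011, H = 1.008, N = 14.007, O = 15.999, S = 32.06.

Molecular formula: C4H9NO3S.
M = 4×12.011 + 9×1.008 + 1×14.007 + 3×15.999 + 1×32.06 = 151.18 g/mol.

151.18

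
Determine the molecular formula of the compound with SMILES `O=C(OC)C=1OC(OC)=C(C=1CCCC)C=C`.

C13H18O4

Heavy atoms from the SMILES: 13 C, 4 O.
Implicit hydrogens by atom environment:
  4 × C: 2 H each → 8
  4 × C (aromatic): no H
  3 × C: 3 H each → 9
  3 × O: no H
  1 × C: 1 H
  1 × C: no H
  1 × O (aromatic): no H
  Total hydrogens = 18.
Molecular formula: C13H18O4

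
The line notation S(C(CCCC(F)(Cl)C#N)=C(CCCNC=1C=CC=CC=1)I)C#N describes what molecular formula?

Heavy atoms from the SMILES: 17 C, 1 Cl, 1 F, 1 I, 3 N, 1 S.
Implicit hydrogens by atom environment:
  6 × C: 2 H each → 12
  5 × C (aromatic): 1 H each → 5
  5 × C: no H
  2 × N: no H
  1 × C (aromatic): no H
  1 × Cl: no H
  1 × F: no H
  1 × I: no H
  1 × N: 1 H
  1 × S: no H
  Total hydrogens = 18.
Molecular formula: C17H18ClFIN3S

C17H18ClFIN3S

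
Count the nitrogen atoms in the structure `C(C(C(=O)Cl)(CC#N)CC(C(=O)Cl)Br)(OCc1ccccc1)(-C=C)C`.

The symbol for nitrogen appears 1 time in the SMILES.

1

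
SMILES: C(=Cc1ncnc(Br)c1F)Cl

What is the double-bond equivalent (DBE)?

Molecular formula from the SMILES: C6H3BrClFN2.
DoU = (2C + 2 + N − H − X)/2 = (2·6 + 2 + 2 − 3 − 3)/2 = 10/2 = 5.
(Structurally: 1 ring(s) + 4 π bond(s) = 5.)

5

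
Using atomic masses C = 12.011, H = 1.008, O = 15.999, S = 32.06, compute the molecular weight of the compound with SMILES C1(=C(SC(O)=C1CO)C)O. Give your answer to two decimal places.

160.19

Molecular formula: C6H8O3S.
M = 6×12.011 + 8×1.008 + 3×15.999 + 1×32.06 = 160.19 g/mol.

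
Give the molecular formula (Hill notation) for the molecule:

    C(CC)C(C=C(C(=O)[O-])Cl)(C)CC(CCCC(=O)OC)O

Heavy atoms from the SMILES: 15 C, 1 Cl, 5 O.
Implicit hydrogens by atom environment:
  6 × C: 2 H each → 12
  4 × C: no H
  3 × C: 3 H each → 9
  3 × O: no H
  2 × C: 1 H each → 2
  1 × Cl: no H
  1 × O: 1 H
  1 × O (charge -1): no H
  Total hydrogens = 24.
Net charge -1.
Molecular formula: C15H24ClO5-

C15H24ClO5-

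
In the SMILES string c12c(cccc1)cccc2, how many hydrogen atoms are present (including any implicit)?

Hydrogens are implicit in SMILES; fill each atom to its normal valence:
  8 × C (aromatic): 1 H each → 8
  2 × C (aromatic): no H
  Total hydrogens = 8.

8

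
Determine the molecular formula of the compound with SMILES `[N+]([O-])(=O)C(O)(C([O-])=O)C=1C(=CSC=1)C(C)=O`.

Heavy atoms from the SMILES: 8 C, 1 N, 6 O, 1 S.
Implicit hydrogens by atom environment:
  3 × C: no H
  3 × O: no H
  2 × C (aromatic): 1 H each → 2
  2 × C (aromatic): no H
  2 × O (charge -1): no H
  1 × C: 3 H
  1 × N (charge +1): no H
  1 × O: 1 H
  1 × S (aromatic): no H
  Total hydrogens = 6.
Net charge -1.
Molecular formula: C8H6NO6S-

C8H6NO6S-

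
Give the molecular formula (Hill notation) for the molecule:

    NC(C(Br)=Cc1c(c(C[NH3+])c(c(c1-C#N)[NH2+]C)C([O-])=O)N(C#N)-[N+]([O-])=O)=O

Heavy atoms from the SMILES: 1 Br, 14 C, 7 N, 5 O.
Implicit hydrogens by atom environment:
  6 × C (aromatic): no H
  5 × C: no H
  3 × N: no H
  3 × O: no H
  2 × O (charge -1): no H
  1 × Br: no H
  1 × C: 3 H
  1 × C: 2 H
  1 × C: 1 H
  1 × N (charge +1): 3 H
  1 × N (charge +1): 2 H
  1 × N: 2 H
  1 × N (charge +1): no H
  Total hydrogens = 13.
Net charge +1.
Molecular formula: C14H13BrN7O5+

C14H13BrN7O5+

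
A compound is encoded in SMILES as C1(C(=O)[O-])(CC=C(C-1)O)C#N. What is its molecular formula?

C7H6NO3-

Heavy atoms from the SMILES: 7 C, 1 N, 3 O.
Implicit hydrogens by atom environment:
  4 × C: no H
  2 × C: 2 H each → 4
  1 × C: 1 H
  1 × N: no H
  1 × O: 1 H
  1 × O: no H
  1 × O (charge -1): no H
  Total hydrogens = 6.
Net charge -1.
Molecular formula: C7H6NO3-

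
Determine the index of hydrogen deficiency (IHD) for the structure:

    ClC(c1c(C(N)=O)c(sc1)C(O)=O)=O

6

Molecular formula from the SMILES: C7H4ClNO4S.
DoU = (2C + 2 + N − H − X)/2 = (2·7 + 2 + 1 − 4 − 1)/2 = 12/2 = 6.
(Structurally: 1 ring(s) + 5 π bond(s) = 6.)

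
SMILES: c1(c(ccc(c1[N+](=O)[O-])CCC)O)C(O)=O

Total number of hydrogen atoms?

11

Hydrogens are implicit in SMILES; fill each atom to its normal valence:
  4 × C (aromatic): no H
  2 × C: 2 H each → 4
  2 × C (aromatic): 1 H each → 2
  2 × O: 1 H each → 2
  2 × O: no H
  1 × C: 3 H
  1 × C: no H
  1 × N (charge +1): no H
  1 × O (charge -1): no H
  Total hydrogens = 11.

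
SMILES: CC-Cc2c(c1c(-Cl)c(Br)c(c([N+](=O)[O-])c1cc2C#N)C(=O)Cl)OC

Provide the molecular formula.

Heavy atoms from the SMILES: 1 Br, 16 C, 2 Cl, 2 N, 4 O.
Implicit hydrogens by atom environment:
  9 × C (aromatic): no H
  3 × O: no H
  2 × C: 3 H each → 6
  2 × C: 2 H each → 4
  2 × C: no H
  2 × Cl: no H
  1 × Br: no H
  1 × C (aromatic): 1 H
  1 × N: no H
  1 × N (charge +1): no H
  1 × O (charge -1): no H
  Total hydrogens = 11.
Molecular formula: C16H11BrCl2N2O4

C16H11BrCl2N2O4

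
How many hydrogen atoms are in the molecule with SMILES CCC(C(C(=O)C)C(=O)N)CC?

Hydrogens are implicit in SMILES; fill each atom to its normal valence:
  3 × C: 3 H each → 9
  2 × C: 2 H each → 4
  2 × C: 1 H each → 2
  2 × C: no H
  2 × O: no H
  1 × N: 2 H
  Total hydrogens = 17.

17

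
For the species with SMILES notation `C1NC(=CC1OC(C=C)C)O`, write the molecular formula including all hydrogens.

C8H13NO2

Heavy atoms from the SMILES: 8 C, 1 N, 2 O.
Implicit hydrogens by atom environment:
  4 × C: 1 H each → 4
  2 × C: 2 H each → 4
  1 × C: 3 H
  1 × C: no H
  1 × N: 1 H
  1 × O: 1 H
  1 × O: no H
  Total hydrogens = 13.
Molecular formula: C8H13NO2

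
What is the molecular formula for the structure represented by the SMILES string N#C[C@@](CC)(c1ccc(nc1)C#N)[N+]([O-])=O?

C10H8N4O2

Heavy atoms from the SMILES: 10 C, 4 N, 2 O.
Implicit hydrogens by atom environment:
  3 × C (aromatic): 1 H each → 3
  3 × C: no H
  2 × C (aromatic): no H
  2 × N: no H
  1 × C: 3 H
  1 × C: 2 H
  1 × N (aromatic): no H
  1 × N (charge +1): no H
  1 × O: no H
  1 × O (charge -1): no H
  Total hydrogens = 8.
Molecular formula: C10H8N4O2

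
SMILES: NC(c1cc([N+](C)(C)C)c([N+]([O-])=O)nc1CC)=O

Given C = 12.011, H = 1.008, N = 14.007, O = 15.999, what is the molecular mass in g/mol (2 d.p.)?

Molecular formula: C11H17N4O3+.
M = 11×12.011 + 17×1.008 + 4×14.007 + 3×15.999 = 253.28 g/mol.

253.28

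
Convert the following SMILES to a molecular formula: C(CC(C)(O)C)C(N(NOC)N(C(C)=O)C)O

C10H23N3O4

Heavy atoms from the SMILES: 10 C, 3 N, 4 O.
Implicit hydrogens by atom environment:
  5 × C: 3 H each → 15
  2 × C: 2 H each → 4
  2 × C: no H
  2 × N: no H
  2 × O: 1 H each → 2
  2 × O: no H
  1 × C: 1 H
  1 × N: 1 H
  Total hydrogens = 23.
Molecular formula: C10H23N3O4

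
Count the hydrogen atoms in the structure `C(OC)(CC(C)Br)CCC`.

Hydrogens are implicit in SMILES; fill each atom to its normal valence:
  3 × C: 3 H each → 9
  3 × C: 2 H each → 6
  2 × C: 1 H each → 2
  1 × Br: no H
  1 × O: no H
  Total hydrogens = 17.

17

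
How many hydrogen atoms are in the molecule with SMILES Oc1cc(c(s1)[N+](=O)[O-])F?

2

Hydrogens are implicit in SMILES; fill each atom to its normal valence:
  3 × C (aromatic): no H
  1 × C (aromatic): 1 H
  1 × F: no H
  1 × N (charge +1): no H
  1 × O: 1 H
  1 × O: no H
  1 × O (charge -1): no H
  1 × S (aromatic): no H
  Total hydrogens = 2.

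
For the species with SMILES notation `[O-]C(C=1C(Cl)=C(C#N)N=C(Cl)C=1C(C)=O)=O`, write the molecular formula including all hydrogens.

Heavy atoms from the SMILES: 9 C, 2 Cl, 2 N, 3 O.
Implicit hydrogens by atom environment:
  5 × C (aromatic): no H
  3 × C: no H
  2 × Cl: no H
  2 × O: no H
  1 × C: 3 H
  1 × N (aromatic): no H
  1 × N: no H
  1 × O (charge -1): no H
  Total hydrogens = 3.
Net charge -1.
Molecular formula: C9H3Cl2N2O3-

C9H3Cl2N2O3-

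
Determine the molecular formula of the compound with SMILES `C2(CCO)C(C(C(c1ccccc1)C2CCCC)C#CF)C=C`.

Heavy atoms from the SMILES: 21 C, 1 F, 1 O.
Implicit hydrogens by atom environment:
  6 × C: 2 H each → 12
  6 × C: 1 H each → 6
  5 × C (aromatic): 1 H each → 5
  2 × C: no H
  1 × C: 3 H
  1 × C (aromatic): no H
  1 × F: no H
  1 × O: 1 H
  Total hydrogens = 27.
Molecular formula: C21H27FO

C21H27FO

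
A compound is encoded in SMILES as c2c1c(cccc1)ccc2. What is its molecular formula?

C10H8

Heavy atoms from the SMILES: 10 C.
Implicit hydrogens by atom environment:
  8 × C (aromatic): 1 H each → 8
  2 × C (aromatic): no H
  Total hydrogens = 8.
Molecular formula: C10H8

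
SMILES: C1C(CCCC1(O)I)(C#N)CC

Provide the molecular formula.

Heavy atoms from the SMILES: 9 C, 1 I, 1 N, 1 O.
Implicit hydrogens by atom environment:
  5 × C: 2 H each → 10
  3 × C: no H
  1 × C: 3 H
  1 × I: no H
  1 × N: no H
  1 × O: 1 H
  Total hydrogens = 14.
Molecular formula: C9H14INO

C9H14INO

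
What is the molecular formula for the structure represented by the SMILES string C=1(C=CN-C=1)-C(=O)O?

C5H5NO2

Heavy atoms from the SMILES: 5 C, 1 N, 2 O.
Implicit hydrogens by atom environment:
  3 × C (aromatic): 1 H each → 3
  1 × C (aromatic): no H
  1 × C: no H
  1 × N (aromatic): 1 H
  1 × O: 1 H
  1 × O: no H
  Total hydrogens = 5.
Molecular formula: C5H5NO2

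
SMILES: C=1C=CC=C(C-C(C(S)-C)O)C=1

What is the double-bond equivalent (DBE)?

4

Molecular formula from the SMILES: C10H14OS.
DoU = (2C + 2 + N − H − X)/2 = (2·10 + 2 + 0 − 14 − 0)/2 = 8/2 = 4.
(Structurally: 1 ring(s) + 3 π bond(s) = 4.)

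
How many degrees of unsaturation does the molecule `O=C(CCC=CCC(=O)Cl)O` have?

3

Molecular formula from the SMILES: C7H9ClO3.
DoU = (2C + 2 + N − H − X)/2 = (2·7 + 2 + 0 − 9 − 1)/2 = 6/2 = 3.
(Structurally: 0 ring(s) + 3 π bond(s) = 3.)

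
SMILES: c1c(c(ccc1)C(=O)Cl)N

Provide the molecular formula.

Heavy atoms from the SMILES: 7 C, 1 Cl, 1 N, 1 O.
Implicit hydrogens by atom environment:
  4 × C (aromatic): 1 H each → 4
  2 × C (aromatic): no H
  1 × C: no H
  1 × Cl: no H
  1 × N: 2 H
  1 × O: no H
  Total hydrogens = 6.
Molecular formula: C7H6ClNO

C7H6ClNO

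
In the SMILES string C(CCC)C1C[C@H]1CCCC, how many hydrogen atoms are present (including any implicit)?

Hydrogens are implicit in SMILES; fill each atom to its normal valence:
  7 × C: 2 H each → 14
  2 × C: 3 H each → 6
  2 × C: 1 H each → 2
  Total hydrogens = 22.

22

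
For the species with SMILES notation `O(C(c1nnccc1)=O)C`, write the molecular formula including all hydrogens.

Heavy atoms from the SMILES: 6 C, 2 N, 2 O.
Implicit hydrogens by atom environment:
  3 × C (aromatic): 1 H each → 3
  2 × N (aromatic): no H
  2 × O: no H
  1 × C: 3 H
  1 × C (aromatic): no H
  1 × C: no H
  Total hydrogens = 6.
Molecular formula: C6H6N2O2

C6H6N2O2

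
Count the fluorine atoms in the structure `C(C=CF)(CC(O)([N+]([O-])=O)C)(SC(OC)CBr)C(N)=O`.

1

The symbol for fluorine appears 1 time in the SMILES.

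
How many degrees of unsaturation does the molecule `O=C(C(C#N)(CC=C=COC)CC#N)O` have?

7

Molecular formula from the SMILES: C10H10N2O3.
DoU = (2C + 2 + N − H − X)/2 = (2·10 + 2 + 2 − 10 − 0)/2 = 14/2 = 7.
(Structurally: 0 ring(s) + 7 π bond(s) = 7.)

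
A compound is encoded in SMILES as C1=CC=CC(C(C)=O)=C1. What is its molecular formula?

C8H8O

Heavy atoms from the SMILES: 8 C, 1 O.
Implicit hydrogens by atom environment:
  5 × C (aromatic): 1 H each → 5
  1 × C: 3 H
  1 × C (aromatic): no H
  1 × C: no H
  1 × O: no H
  Total hydrogens = 8.
Molecular formula: C8H8O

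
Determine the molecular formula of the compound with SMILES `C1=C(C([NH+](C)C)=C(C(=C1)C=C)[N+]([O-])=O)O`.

Heavy atoms from the SMILES: 10 C, 2 N, 3 O.
Implicit hydrogens by atom environment:
  4 × C (aromatic): no H
  2 × C: 3 H each → 6
  2 × C (aromatic): 1 H each → 2
  1 × C: 2 H
  1 × C: 1 H
  1 × N (charge +1): 1 H
  1 × N (charge +1): no H
  1 × O: 1 H
  1 × O: no H
  1 × O (charge -1): no H
  Total hydrogens = 13.
Net charge +1.
Molecular formula: C10H13N2O3+

C10H13N2O3+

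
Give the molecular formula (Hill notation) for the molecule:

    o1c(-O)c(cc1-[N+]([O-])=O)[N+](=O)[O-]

C4H2N2O6

Heavy atoms from the SMILES: 4 C, 2 N, 6 O.
Implicit hydrogens by atom environment:
  3 × C (aromatic): no H
  2 × N (charge +1): no H
  2 × O: no H
  2 × O (charge -1): no H
  1 × C (aromatic): 1 H
  1 × O: 1 H
  1 × O (aromatic): no H
  Total hydrogens = 2.
Molecular formula: C4H2N2O6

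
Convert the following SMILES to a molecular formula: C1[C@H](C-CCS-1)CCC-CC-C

C11H22S

Heavy atoms from the SMILES: 11 C, 1 S.
Implicit hydrogens by atom environment:
  9 × C: 2 H each → 18
  1 × C: 3 H
  1 × C: 1 H
  1 × S: no H
  Total hydrogens = 22.
Molecular formula: C11H22S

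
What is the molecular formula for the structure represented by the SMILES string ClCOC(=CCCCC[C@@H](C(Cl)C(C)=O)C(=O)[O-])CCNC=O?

Heavy atoms from the SMILES: 15 C, 2 Cl, 1 N, 5 O.
Implicit hydrogens by atom environment:
  7 × C: 2 H each → 14
  4 × C: 1 H each → 4
  4 × O: no H
  3 × C: no H
  2 × Cl: no H
  1 × C: 3 H
  1 × N: 1 H
  1 × O (charge -1): no H
  Total hydrogens = 22.
Net charge -1.
Molecular formula: C15H22Cl2NO5-

C15H22Cl2NO5-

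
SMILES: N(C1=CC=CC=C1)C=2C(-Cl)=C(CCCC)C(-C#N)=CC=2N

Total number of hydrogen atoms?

18

Hydrogens are implicit in SMILES; fill each atom to its normal valence:
  6 × C (aromatic): 1 H each → 6
  6 × C (aromatic): no H
  3 × C: 2 H each → 6
  1 × C: 3 H
  1 × C: no H
  1 × Cl: no H
  1 × N: 2 H
  1 × N: 1 H
  1 × N: no H
  Total hydrogens = 18.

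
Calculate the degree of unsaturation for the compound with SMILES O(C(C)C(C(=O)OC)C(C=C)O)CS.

Molecular formula from the SMILES: C9H16O4S.
DoU = (2C + 2 + N − H − X)/2 = (2·9 + 2 + 0 − 16 − 0)/2 = 4/2 = 2.
(Structurally: 0 ring(s) + 2 π bond(s) = 2.)

2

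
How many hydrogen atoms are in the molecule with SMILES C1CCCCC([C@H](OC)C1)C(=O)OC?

Hydrogens are implicit in SMILES; fill each atom to its normal valence:
  6 × C: 2 H each → 12
  3 × O: no H
  2 × C: 3 H each → 6
  2 × C: 1 H each → 2
  1 × C: no H
  Total hydrogens = 20.

20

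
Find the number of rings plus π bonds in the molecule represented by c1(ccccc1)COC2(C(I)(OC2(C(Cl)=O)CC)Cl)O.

6

Molecular formula from the SMILES: C13H13Cl2IO4.
DoU = (2C + 2 + N − H − X)/2 = (2·13 + 2 + 0 − 13 − 3)/2 = 12/2 = 6.
(Structurally: 2 ring(s) + 4 π bond(s) = 6.)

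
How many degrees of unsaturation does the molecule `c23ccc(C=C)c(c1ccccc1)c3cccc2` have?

Molecular formula from the SMILES: C18H14.
DoU = (2C + 2 + N − H − X)/2 = (2·18 + 2 + 0 − 14 − 0)/2 = 24/2 = 12.
(Structurally: 3 ring(s) + 9 π bond(s) = 12.)

12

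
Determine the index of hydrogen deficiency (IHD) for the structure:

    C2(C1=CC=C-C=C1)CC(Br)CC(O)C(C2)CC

Molecular formula from the SMILES: C15H21BrO.
DoU = (2C + 2 + N − H − X)/2 = (2·15 + 2 + 0 − 21 − 1)/2 = 10/2 = 5.
(Structurally: 2 ring(s) + 3 π bond(s) = 5.)

5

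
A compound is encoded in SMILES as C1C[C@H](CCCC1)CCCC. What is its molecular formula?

C11H22

Heavy atoms from the SMILES: 11 C.
Implicit hydrogens by atom environment:
  9 × C: 2 H each → 18
  1 × C: 3 H
  1 × C: 1 H
  Total hydrogens = 22.
Molecular formula: C11H22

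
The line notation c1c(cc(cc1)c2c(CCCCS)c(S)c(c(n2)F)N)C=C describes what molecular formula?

Heavy atoms from the SMILES: 17 C, 1 F, 2 N, 2 S.
Implicit hydrogens by atom environment:
  7 × C (aromatic): no H
  5 × C: 2 H each → 10
  4 × C (aromatic): 1 H each → 4
  2 × S: 1 H each → 2
  1 × C: 1 H
  1 × F: no H
  1 × N: 2 H
  1 × N (aromatic): no H
  Total hydrogens = 19.
Molecular formula: C17H19FN2S2

C17H19FN2S2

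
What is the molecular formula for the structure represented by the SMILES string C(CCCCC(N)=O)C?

Heavy atoms from the SMILES: 7 C, 1 N, 1 O.
Implicit hydrogens by atom environment:
  5 × C: 2 H each → 10
  1 × C: 3 H
  1 × C: no H
  1 × N: 2 H
  1 × O: no H
  Total hydrogens = 15.
Molecular formula: C7H15NO

C7H15NO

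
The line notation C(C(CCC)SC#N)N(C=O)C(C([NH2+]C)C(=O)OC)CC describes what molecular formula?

C14H26N3O3S+

Heavy atoms from the SMILES: 14 C, 3 N, 3 O, 1 S.
Implicit hydrogens by atom environment:
  4 × C: 3 H each → 12
  4 × C: 2 H each → 8
  4 × C: 1 H each → 4
  3 × O: no H
  2 × C: no H
  2 × N: no H
  1 × N (charge +1): 2 H
  1 × S: no H
  Total hydrogens = 26.
Net charge +1.
Molecular formula: C14H26N3O3S+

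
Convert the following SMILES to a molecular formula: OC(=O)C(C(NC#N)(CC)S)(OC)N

C7H13N3O3S

Heavy atoms from the SMILES: 7 C, 3 N, 3 O, 1 S.
Implicit hydrogens by atom environment:
  4 × C: no H
  2 × C: 3 H each → 6
  2 × O: no H
  1 × C: 2 H
  1 × N: 2 H
  1 × N: 1 H
  1 × N: no H
  1 × O: 1 H
  1 × S: 1 H
  Total hydrogens = 13.
Molecular formula: C7H13N3O3S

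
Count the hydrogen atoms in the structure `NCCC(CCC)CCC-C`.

Hydrogens are implicit in SMILES; fill each atom to its normal valence:
  7 × C: 2 H each → 14
  2 × C: 3 H each → 6
  1 × C: 1 H
  1 × N: 2 H
  Total hydrogens = 23.

23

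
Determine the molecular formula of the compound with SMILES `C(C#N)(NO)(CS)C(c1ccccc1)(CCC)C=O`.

Heavy atoms from the SMILES: 14 C, 2 N, 2 O, 1 S.
Implicit hydrogens by atom environment:
  5 × C (aromatic): 1 H each → 5
  3 × C: 2 H each → 6
  3 × C: no H
  1 × C: 3 H
  1 × C: 1 H
  1 × C (aromatic): no H
  1 × N: 1 H
  1 × N: no H
  1 × O: 1 H
  1 × O: no H
  1 × S: 1 H
  Total hydrogens = 18.
Molecular formula: C14H18N2O2S

C14H18N2O2S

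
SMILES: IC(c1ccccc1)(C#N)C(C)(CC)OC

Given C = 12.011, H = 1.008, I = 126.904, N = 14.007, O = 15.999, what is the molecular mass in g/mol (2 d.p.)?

329.18

Molecular formula: C13H16INO.
M = 13×12.011 + 16×1.008 + 1×126.904 + 1×14.007 + 1×15.999 = 329.18 g/mol.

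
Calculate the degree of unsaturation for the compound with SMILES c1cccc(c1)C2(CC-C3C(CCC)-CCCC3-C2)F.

Molecular formula from the SMILES: C19H27F.
DoU = (2C + 2 + N − H − X)/2 = (2·19 + 2 + 0 − 27 − 1)/2 = 12/2 = 6.
(Structurally: 3 ring(s) + 3 π bond(s) = 6.)

6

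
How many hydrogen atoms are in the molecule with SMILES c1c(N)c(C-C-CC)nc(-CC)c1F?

17

Hydrogens are implicit in SMILES; fill each atom to its normal valence:
  4 × C: 2 H each → 8
  4 × C (aromatic): no H
  2 × C: 3 H each → 6
  1 × C (aromatic): 1 H
  1 × F: no H
  1 × N: 2 H
  1 × N (aromatic): no H
  Total hydrogens = 17.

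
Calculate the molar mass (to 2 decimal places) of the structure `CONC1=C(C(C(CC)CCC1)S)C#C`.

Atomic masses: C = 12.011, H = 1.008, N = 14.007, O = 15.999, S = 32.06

Molecular formula: C12H19NOS.
M = 12×12.011 + 19×1.008 + 1×14.007 + 1×15.999 + 1×32.06 = 225.35 g/mol.

225.35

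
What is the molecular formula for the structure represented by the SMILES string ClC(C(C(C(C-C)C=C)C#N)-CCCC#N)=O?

C13H17ClN2O

Heavy atoms from the SMILES: 13 C, 1 Cl, 2 N, 1 O.
Implicit hydrogens by atom environment:
  5 × C: 2 H each → 10
  4 × C: 1 H each → 4
  3 × C: no H
  2 × N: no H
  1 × C: 3 H
  1 × Cl: no H
  1 × O: no H
  Total hydrogens = 17.
Molecular formula: C13H17ClN2O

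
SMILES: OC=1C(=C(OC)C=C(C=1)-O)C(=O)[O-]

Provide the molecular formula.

Heavy atoms from the SMILES: 8 C, 5 O.
Implicit hydrogens by atom environment:
  4 × C (aromatic): no H
  2 × C (aromatic): 1 H each → 2
  2 × O: 1 H each → 2
  2 × O: no H
  1 × C: 3 H
  1 × C: no H
  1 × O (charge -1): no H
  Total hydrogens = 7.
Net charge -1.
Molecular formula: C8H7O5-

C8H7O5-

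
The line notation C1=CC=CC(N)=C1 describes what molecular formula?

Heavy atoms from the SMILES: 6 C, 1 N.
Implicit hydrogens by atom environment:
  5 × C (aromatic): 1 H each → 5
  1 × C (aromatic): no H
  1 × N: 2 H
  Total hydrogens = 7.
Molecular formula: C6H7N

C6H7N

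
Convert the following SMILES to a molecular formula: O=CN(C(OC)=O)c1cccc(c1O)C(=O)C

Heavy atoms from the SMILES: 11 C, 1 N, 5 O.
Implicit hydrogens by atom environment:
  4 × O: no H
  3 × C (aromatic): 1 H each → 3
  3 × C (aromatic): no H
  2 × C: 3 H each → 6
  2 × C: no H
  1 × C: 1 H
  1 × N: no H
  1 × O: 1 H
  Total hydrogens = 11.
Molecular formula: C11H11NO5

C11H11NO5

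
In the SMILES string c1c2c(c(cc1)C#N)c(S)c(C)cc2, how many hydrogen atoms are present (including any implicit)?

9

Hydrogens are implicit in SMILES; fill each atom to its normal valence:
  5 × C (aromatic): 1 H each → 5
  5 × C (aromatic): no H
  1 × C: 3 H
  1 × C: no H
  1 × N: no H
  1 × S: 1 H
  Total hydrogens = 9.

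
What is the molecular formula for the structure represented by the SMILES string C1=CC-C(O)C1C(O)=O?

C6H8O3

Heavy atoms from the SMILES: 6 C, 3 O.
Implicit hydrogens by atom environment:
  4 × C: 1 H each → 4
  2 × O: 1 H each → 2
  1 × C: 2 H
  1 × C: no H
  1 × O: no H
  Total hydrogens = 8.
Molecular formula: C6H8O3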